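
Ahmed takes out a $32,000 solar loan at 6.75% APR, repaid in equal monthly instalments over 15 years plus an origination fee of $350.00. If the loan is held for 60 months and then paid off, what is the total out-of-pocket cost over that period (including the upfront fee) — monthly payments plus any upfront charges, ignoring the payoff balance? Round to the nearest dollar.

At 6.75% the monthly rate is 0.0056250, so the payment is 32,000 × 0.0056250 / (1 − 1.0056250^−180) = $283.17.
Total outlay = 60 × $283.17 + $350.00 = $17,340.20.

$17,340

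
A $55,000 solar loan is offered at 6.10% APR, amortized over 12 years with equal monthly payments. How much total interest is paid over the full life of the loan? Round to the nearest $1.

$22,698

At 6.10% the monthly rate is 0.0050833, so the payment is 55,000 × 0.0050833 / (1 − 1.0050833^−144) = $539.57.
Total paid = 144 × $539.57 = $77,698.08; interest = $77,698.08 − $55,000 = $22,698.08.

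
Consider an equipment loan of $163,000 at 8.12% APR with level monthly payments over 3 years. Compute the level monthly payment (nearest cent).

At 8.12% the monthly rate is 0.0067667, so the payment is 163,000 × 0.0067667 / (1 − 1.0067667^−36) = $5,116.86.

$5,116.86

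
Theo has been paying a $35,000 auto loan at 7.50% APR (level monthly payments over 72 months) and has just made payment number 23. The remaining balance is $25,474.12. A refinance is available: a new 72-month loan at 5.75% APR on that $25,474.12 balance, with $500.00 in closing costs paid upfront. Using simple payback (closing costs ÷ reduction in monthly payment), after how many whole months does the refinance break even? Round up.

3 months

Current payment = 35,000 × 7.5%/12 / (1 − (1+0.0062500)^−72) = $605.15.
Refinanced payment = 25,474.12 × 0.0047917 / (1 − (1+0.0047917)^−72) = $419.18.
Monthly savings = $605.15 − $419.18 = $185.97.
Break-even = $500.00 / $185.97 = 2.69 → 3 months.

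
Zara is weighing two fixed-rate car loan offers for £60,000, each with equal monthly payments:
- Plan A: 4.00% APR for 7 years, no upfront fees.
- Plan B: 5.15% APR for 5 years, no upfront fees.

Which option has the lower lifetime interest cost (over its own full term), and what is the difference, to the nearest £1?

Plan A: at 4.00% the monthly rate is 0.0033333, so the payment is 60,000 × 0.0033333 / (1 − 1.0033333^−84) = £820.13.
Total interest on Plan A = 84 × £820.13 − £60,000 = £8,890.92.
Plan B: monthly rate = 5.15%/12 = 0.0042917; payment = 60,000 × 0.0042917 / (1 − (1+0.0042917)^−60) = £1,136.40.
Total interest on Plan B = 60 × £1,136.40 − £60,000 = £8,184.00.
Plan B is lower by £706.92.

Plan B by £707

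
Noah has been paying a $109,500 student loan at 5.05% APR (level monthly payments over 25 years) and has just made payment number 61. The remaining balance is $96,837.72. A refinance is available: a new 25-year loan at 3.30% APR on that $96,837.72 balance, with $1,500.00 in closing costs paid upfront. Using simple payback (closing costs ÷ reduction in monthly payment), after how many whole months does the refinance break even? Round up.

Current payment = 109,500 × 5.05%/12 / (1 − (1+0.0042083)^−300) = $643.32.
Refinanced payment = 96,837.72 × 0.0027500 / (1 − (1+0.0027500)^−300) = $474.47.
Monthly savings = $643.32 − $474.47 = $168.85.
Break-even = $1,500.00 / $168.85 = 8.88 → 9 months.

9 months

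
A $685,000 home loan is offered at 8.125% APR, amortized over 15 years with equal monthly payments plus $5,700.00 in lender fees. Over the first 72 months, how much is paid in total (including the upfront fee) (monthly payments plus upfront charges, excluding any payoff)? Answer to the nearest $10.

At 8.125% the monthly rate is 0.0067708, so the payment is 685,000 × 0.0067708 / (1 − 1.0067708^−180) = $6,595.74.
Total outlay = 72 × $6,595.74 + $5,700.00 = $480,593.28.

$480,590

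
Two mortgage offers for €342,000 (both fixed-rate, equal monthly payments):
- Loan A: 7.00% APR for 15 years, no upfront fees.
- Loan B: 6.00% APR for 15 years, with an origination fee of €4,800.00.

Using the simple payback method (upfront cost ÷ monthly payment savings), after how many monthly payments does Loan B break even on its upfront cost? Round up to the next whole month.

26 months

Loan A: at 7.00% the monthly rate is 0.0058333, so the payment is 342,000 × 0.0058333 / (1 − 1.0058333^−180) = €3,073.99.
Loan B: at 6.00% the monthly rate is 0.0050000, so the payment is 342,000 × 0.0050000 / (1 − 1.0050000^−180) = €2,885.99.
Monthly savings = €3,073.99 − €2,885.99 = €188.00.
Break-even = €4,800.00 / €188.00 = 25.53 → 26 months.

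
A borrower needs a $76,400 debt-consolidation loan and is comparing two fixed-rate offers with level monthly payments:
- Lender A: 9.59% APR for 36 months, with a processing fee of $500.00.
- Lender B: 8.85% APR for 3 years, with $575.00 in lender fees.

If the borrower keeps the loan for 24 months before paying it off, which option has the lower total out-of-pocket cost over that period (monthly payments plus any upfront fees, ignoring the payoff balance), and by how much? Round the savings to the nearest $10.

Lender B by $560

Lender A: monthly rate = 9.59%/12 = 0.0079917; payment = 76,400 × 0.0079917 / (1 − (1+0.0079917)^−36) = $2,450.53.
Lender B: monthly rate = 8.85%/12 = 0.0073750; payment = 76,400 × 0.0073750 / (1 − (1+0.0073750)^−36) = $2,424.17.
Over 24 months: Lender A costs 24 × $2,450.53 + $500.00 = $59,312.72; Lender B costs 24 × $2,424.17 + $575.00 = $58,755.08.
Lender B is cheaper by $59,312.72 − $58,755.08 = $557.64.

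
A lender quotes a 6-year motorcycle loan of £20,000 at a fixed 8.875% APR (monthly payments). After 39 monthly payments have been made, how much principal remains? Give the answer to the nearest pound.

With monthly rate i = 8.875%/12 = 0.0073958, the balance after k of n payments is P · [(1+i)^n − (1+i)^k] / [(1+i)^n − 1].
(1+0.0073958)^72 = 1.69985085 and (1+0.0073958)^39 = 1.33292545, so the balance is 20,000 × (1.69985085 − 1.33292545) / (1.69985085 − 1) = £10,485.82.

£10,486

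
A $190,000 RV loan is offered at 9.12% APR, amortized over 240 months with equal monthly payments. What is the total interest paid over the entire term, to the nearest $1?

$223,801

At 9.12% the monthly rate is 0.0076000, so the payment is 190,000 × 0.0076000 / (1 − 1.0076000^−240) = $1,724.17.
Total paid = 240 × $1,724.17 = $413,800.80; interest = $413,800.80 − $190,000 = $223,800.80.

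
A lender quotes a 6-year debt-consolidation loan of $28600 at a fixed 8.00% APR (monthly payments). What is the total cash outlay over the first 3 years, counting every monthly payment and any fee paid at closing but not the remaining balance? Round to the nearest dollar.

Monthly rate = 8%/12 = 0.0066667; payment = 28,600 × 0.0066667 / (1 − (1+0.0066667)^−72) = $501.45.
Total outlay = 36 × $501.45 = $18,052.20.

$18,052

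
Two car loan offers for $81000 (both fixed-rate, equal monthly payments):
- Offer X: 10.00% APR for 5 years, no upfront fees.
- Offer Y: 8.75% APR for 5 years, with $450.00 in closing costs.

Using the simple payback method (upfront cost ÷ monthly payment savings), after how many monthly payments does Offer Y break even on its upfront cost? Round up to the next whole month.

10 months

Offer X: at 10.00% the monthly rate is 0.0083333, so the payment is 81,000 × 0.0083333 / (1 − 1.0083333^−60) = $1,721.01.
Offer Y: at 8.75% the monthly rate is 0.0072917, so the payment is 81,000 × 0.0072917 / (1 − 1.0072917^−60) = $1,671.62.
Monthly savings = $1,721.01 − $1,671.62 = $49.39.
Break-even = $450.00 / $49.39 = 9.11 → 10 months.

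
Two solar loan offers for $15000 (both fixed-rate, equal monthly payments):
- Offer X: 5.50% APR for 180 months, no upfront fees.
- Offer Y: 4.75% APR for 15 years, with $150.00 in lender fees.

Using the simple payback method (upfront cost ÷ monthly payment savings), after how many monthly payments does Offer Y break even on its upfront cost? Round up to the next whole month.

Offer X: at 5.50% the monthly rate is 0.0045833, so the payment is 15,000 × 0.0045833 / (1 − 1.0045833^−180) = $122.56.
Offer Y: at 4.75% the monthly rate is 0.0039583, so the payment is 15,000 × 0.0039583 / (1 − 1.0039583^−180) = $116.67.
Monthly savings = $122.56 − $116.67 = $5.89.
Break-even = $150.00 / $5.89 = 25.47 → 26 months.

26 months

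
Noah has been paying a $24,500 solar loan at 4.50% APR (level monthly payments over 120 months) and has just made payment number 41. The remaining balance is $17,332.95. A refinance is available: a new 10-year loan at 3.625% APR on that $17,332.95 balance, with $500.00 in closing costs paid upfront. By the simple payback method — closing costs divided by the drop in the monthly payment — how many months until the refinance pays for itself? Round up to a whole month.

Current payment = 24,500 × 4.5%/12 / (1 − (1+0.0037500)^−120) = $253.91.
Refinanced payment = 17,332.95 × 0.0030208 / (1 − (1+0.0030208)^−120) = $172.42.
Monthly savings = $253.91 − $172.42 = $81.49.
Break-even = $500.00 / $81.49 = 6.14 → 7 months.

7 months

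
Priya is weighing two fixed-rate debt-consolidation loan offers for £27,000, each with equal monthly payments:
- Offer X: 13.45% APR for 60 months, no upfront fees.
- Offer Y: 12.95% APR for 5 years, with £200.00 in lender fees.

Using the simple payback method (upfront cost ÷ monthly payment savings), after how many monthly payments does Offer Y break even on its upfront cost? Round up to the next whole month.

Offer X: monthly rate = 13.45%/12 = 0.0112083; payment = 27,000 × 0.0112083 / (1 − (1+0.0112083)^−60) = £620.57.
Offer Y: at 12.95% the monthly rate is 0.0107917, so the payment is 27,000 × 0.0107917 / (1 − 1.0107917^−60) = £613.64.
Monthly savings = £620.57 − £613.64 = £6.93.
Break-even = £200.00 / £6.93 = 28.86 → 29 months.

29 months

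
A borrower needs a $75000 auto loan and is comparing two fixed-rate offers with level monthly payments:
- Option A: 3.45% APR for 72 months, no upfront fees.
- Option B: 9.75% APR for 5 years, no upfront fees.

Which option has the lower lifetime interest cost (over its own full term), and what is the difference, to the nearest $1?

Option A by $11,922

Option A: at 3.45% the monthly rate is 0.0028750, so the payment is 75,000 × 0.0028750 / (1 − 1.0028750^−72) = $1,154.69.
Total interest on Option A = 72 × $1,154.69 − $75,000 = $8,137.68.
Option B: monthly rate = 9.75%/12 = 0.0081250; payment = 75,000 × 0.0081250 / (1 − (1+0.0081250)^−60) = $1,584.32.
Total interest on Option B = 60 × $1,584.32 − $75,000 = $20,059.20.
Option A is lower by $11,921.52.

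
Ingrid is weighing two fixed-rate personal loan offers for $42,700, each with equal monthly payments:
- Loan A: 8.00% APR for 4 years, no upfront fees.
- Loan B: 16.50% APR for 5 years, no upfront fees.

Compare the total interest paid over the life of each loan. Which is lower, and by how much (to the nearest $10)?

Loan A: at 8.00% the monthly rate is 0.0066667, so the payment is 42,700 × 0.0066667 / (1 − 1.0066667^−48) = $1,042.43.
Total interest on Loan A = 48 × $1,042.43 − $42,700 = $7,336.64.
Loan B: at 16.50% the monthly rate is 0.0137500, so the payment is 42,700 × 0.0137500 / (1 − 1.0137500^−60) = $1,049.76.
Total interest on Loan B = 60 × $1,049.76 − $42,700 = $20,285.60.
Loan A is lower by $12,948.96.

Loan A by $12,950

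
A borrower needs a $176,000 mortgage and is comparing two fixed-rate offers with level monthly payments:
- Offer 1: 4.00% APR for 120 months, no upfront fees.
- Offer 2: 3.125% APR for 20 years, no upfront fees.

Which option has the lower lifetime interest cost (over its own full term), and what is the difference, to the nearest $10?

Offer 1 by $23,080

Offer 1: at 4.00% the monthly rate is 0.0033333, so the payment is 176,000 × 0.0033333 / (1 − 1.0033333^−120) = $1,781.91.
Total interest on Offer 1 = 120 × $1,781.91 − $176,000 = $37,829.20.
Offer 2: at 3.125% the monthly rate is 0.0026042, so the payment is 176,000 × 0.0026042 / (1 − 1.0026042^−240) = $987.14.
Total interest on Offer 2 = 240 × $987.14 − $176,000 = $60,913.60.
Offer 1 is lower by $23,084.40.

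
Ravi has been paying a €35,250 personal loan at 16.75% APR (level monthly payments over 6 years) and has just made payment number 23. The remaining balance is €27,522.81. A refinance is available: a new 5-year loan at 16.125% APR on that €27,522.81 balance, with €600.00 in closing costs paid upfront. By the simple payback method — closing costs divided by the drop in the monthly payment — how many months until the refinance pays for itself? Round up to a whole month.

Current payment = 35,250 × 16.75%/12 / (1 − (1+0.0139583)^−72) = €779.27.
Refinanced payment = 27,522.81 × 0.0134375 / (1 − (1+0.0134375)^−60) = €671.13.
Monthly savings = €779.27 − €671.13 = €108.14.
Break-even = €600.00 / €108.14 = 5.55 → 6 months.

6 months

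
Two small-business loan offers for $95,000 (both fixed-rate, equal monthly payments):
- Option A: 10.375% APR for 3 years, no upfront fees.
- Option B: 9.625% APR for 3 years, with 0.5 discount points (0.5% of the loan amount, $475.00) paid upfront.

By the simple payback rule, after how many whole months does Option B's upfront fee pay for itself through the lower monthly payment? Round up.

15 months

Option A: monthly rate = 10.375%/12 = 0.0086458; payment = 95,000 × 0.0086458 / (1 − (1+0.0086458)^−36) = $3,082.14.
Option B: monthly rate = 9.625%/12 = 0.0080208; payment = 95,000 × 0.0080208 / (1 − (1+0.0080208)^−36) = $3,048.68.
Monthly savings = $3,082.14 − $3,048.68 = $33.46.
Break-even = $475.00 / $33.46 = 14.20 → 15 months.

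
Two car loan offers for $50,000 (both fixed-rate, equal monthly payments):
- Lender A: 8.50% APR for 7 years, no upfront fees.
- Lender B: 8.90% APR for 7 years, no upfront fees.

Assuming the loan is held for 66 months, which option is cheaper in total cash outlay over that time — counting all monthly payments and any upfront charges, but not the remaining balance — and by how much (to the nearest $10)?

Lender A by $670

Lender A: at 8.50% the monthly rate is 0.0070833, so the payment is 50,000 × 0.0070833 / (1 − 1.0070833^−84) = $791.82.
Lender B: monthly rate = 8.9%/12 = 0.0074167; payment = 50,000 × 0.0074167 / (1 − (1+0.0074167)^−84) = $801.92.
Over 66 months: Lender A costs 66 × $791.82 = $52,260.12; Lender B costs 66 × $801.92 = $52,926.72.
Lender A is cheaper by $52,926.72 − $52,260.12 = $666.60.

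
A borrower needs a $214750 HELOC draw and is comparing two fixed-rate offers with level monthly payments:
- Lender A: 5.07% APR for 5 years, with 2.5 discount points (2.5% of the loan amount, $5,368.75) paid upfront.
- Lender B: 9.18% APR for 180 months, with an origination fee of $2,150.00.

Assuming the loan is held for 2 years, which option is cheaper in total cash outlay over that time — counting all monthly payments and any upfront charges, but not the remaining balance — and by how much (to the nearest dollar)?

Lender A: monthly rate = 5.07%/12 = 0.0042250; payment = 214,750 × 0.0042250 / (1 − (1+0.0042250)^−60) = $4,059.49.
Lender B: monthly rate = 9.18%/12 = 0.0076500; payment = 214,750 × 0.0076500 / (1 − (1+0.0076500)^−180) = $2,201.19.
Over 24 months: Lender A costs 24 × $4,059.49 + $5,368.75 = $102,796.51; Lender B costs 24 × $2,201.19 + $2,150.00 = $54,978.56.
Lender B is cheaper by $102,796.51 − $54,978.56 = $47,817.95.

Lender B by $47,818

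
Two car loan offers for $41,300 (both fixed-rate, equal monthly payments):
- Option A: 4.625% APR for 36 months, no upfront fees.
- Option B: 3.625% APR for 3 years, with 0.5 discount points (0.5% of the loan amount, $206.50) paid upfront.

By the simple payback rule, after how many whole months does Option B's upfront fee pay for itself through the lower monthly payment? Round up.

12 months

Option A: monthly rate = 4.625%/12 = 0.0038542; payment = 41,300 × 0.0038542 / (1 − (1+0.0038542)^−36) = $1,230.86.
Option B: at 3.625% the monthly rate is 0.0030208, so the payment is 41,300 × 0.0030208 / (1 − 1.0030208^−36) = $1,212.46.
Monthly savings = $1,230.86 − $1,212.46 = $18.40.
Break-even = $206.50 / $18.40 = 11.22 → 12 months.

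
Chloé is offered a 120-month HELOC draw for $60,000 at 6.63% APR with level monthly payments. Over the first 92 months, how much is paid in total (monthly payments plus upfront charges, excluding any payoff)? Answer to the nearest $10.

At 6.63% the monthly rate is 0.0055250, so the payment is 60,000 × 0.0055250 / (1 − 1.0055250^−120) = $685.26.
Total outlay = 92 × $685.26 = $63,043.92.

$63,040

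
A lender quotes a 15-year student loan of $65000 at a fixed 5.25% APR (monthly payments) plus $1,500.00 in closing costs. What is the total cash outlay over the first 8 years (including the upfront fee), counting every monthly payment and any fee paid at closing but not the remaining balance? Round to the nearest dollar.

$51,662

Monthly rate = 5.25%/12 = 0.0043750; payment = 65,000 × 0.0043750 / (1 − (1+0.0043750)^−180) = $522.52.
Total outlay = 96 × $522.52 + $1,500.00 = $51,661.92.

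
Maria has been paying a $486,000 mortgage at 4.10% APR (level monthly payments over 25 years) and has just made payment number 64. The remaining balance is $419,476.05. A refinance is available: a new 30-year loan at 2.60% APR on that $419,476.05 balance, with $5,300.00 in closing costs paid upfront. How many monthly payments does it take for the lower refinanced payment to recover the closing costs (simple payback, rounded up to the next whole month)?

Current payment = 486,000 × 4.1%/12 / (1 − (1+0.0034167)^−300) = $2,592.20.
Refinanced payment = 419,476.05 × 0.0021667 / (1 − (1+0.0021667)^−360) = $1,679.33.
Monthly savings = $2,592.20 − $1,679.33 = $912.87.
Break-even = $5,300.00 / $912.87 = 5.81 → 6 months.

6 months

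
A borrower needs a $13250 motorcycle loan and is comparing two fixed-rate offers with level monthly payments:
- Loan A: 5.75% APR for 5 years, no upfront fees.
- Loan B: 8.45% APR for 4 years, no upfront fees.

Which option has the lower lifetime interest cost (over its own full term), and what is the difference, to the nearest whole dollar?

Loan A by $384

Loan A: at 5.75% the monthly rate is 0.0047917, so the payment is 13,250 × 0.0047917 / (1 − 1.0047917^−60) = $254.62.
Total interest on Loan A = 60 × $254.62 − $13,250 = $2,027.20.
Loan B: monthly rate = 8.45%/12 = 0.0070417; payment = 13,250 × 0.0070417 / (1 − (1+0.0070417)^−48) = $326.28.
Total interest on Loan B = 48 × $326.28 − $13,250 = $2,411.44.
Loan A is lower by $384.24.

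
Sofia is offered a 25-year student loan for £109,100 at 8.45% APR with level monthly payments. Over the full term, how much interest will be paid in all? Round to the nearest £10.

Monthly rate = 8.45%/12 = 0.0070417; payment = 109,100 × 0.0070417 / (1 − (1+0.0070417)^−300) = £874.83.
Total paid = 300 × £874.83 = £262,449.00; interest = £262,449.00 − £109,100 = £153,349.00.

£153,350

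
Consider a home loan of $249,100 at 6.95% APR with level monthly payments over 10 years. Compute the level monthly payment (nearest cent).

At 6.95% the monthly rate is 0.0057917, so the payment is 249,100 × 0.0057917 / (1 − 1.0057917^−120) = $2,885.85.

$2,885.85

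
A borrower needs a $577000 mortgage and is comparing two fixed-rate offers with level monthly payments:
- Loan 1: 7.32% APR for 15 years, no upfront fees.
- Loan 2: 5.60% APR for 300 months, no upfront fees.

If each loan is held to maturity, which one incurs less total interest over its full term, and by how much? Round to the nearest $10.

Loan 1: at 7.32% the monthly rate is 0.0061000, so the payment is 577,000 × 0.0061000 / (1 − 1.0061000^−180) = $5,290.01.
Total interest on Loan 1 = 180 × $5,290.01 − $577,000 = $375,201.80.
Loan 2: monthly rate = 5.6%/12 = 0.0046667; payment = 577,000 × 0.0046667 / (1 − (1+0.0046667)^−300) = $3,577.83.
Total interest on Loan 2 = 300 × $3,577.83 − $577,000 = $496,349.00.
Loan 1 is lower by $121,147.20.

Loan 1 by $121,150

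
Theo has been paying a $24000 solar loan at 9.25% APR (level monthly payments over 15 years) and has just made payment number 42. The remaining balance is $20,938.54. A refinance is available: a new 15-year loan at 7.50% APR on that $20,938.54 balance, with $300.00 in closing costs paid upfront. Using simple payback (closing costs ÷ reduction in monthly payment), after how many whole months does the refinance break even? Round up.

Current payment = 24,000 × 9.25%/12 / (1 − (1+0.0077083)^−180) = $247.01.
Refinanced payment = 20,938.54 × 0.0062500 / (1 − (1+0.0062500)^−180) = $194.10.
Monthly savings = $247.01 − $194.10 = $52.91.
Break-even = $300.00 / $52.91 = 5.67 → 6 months.

6 months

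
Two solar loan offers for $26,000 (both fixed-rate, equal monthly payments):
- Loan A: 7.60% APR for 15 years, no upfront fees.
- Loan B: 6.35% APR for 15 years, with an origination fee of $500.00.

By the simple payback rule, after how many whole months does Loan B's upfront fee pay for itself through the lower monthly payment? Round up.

28 months

Loan A: monthly rate = 7.6%/12 = 0.0063333; payment = 26,000 × 0.0063333 / (1 − (1+0.0063333)^−180) = $242.50.
Loan B: monthly rate = 6.35%/12 = 0.0052917; payment = 26,000 × 0.0052917 / (1 − (1+0.0052917)^−180) = $224.35.
Monthly savings = $242.50 − $224.35 = $18.15.
Break-even = $500.00 / $18.15 = 27.55 → 28 months.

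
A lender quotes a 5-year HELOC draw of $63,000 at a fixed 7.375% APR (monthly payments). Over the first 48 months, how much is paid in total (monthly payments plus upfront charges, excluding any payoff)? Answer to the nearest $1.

$60,415

Monthly rate = 7.375%/12 = 0.0061458; payment = 63,000 × 0.0061458 / (1 − (1+0.0061458)^−60) = $1,258.65.
Total outlay = 48 × $1,258.65 = $60,415.20.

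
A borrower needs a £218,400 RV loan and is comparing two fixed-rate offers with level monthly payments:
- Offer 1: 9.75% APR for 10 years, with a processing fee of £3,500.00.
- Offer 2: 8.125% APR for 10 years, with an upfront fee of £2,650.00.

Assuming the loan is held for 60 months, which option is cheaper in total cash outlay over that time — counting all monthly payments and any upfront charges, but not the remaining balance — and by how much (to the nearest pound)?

Offer 1: monthly rate = 9.75%/12 = 0.0081250; payment = 218,400 × 0.0081250 / (1 − (1+0.0081250)^−120) = £2,856.02.
Offer 2: monthly rate = 8.125%/12 = 0.0067708; payment = 218,400 × 0.0067708 / (1 − (1+0.0067708)^−120) = £2,664.24.
Over 60 months: Offer 1 costs 60 × £2,856.02 + £3,500.00 = £174,861.20; Offer 2 costs 60 × £2,664.24 + £2,650.00 = £162,504.40.
Offer 2 is cheaper by £174,861.20 − £162,504.40 = £12,356.80.

Offer 2 by £12,357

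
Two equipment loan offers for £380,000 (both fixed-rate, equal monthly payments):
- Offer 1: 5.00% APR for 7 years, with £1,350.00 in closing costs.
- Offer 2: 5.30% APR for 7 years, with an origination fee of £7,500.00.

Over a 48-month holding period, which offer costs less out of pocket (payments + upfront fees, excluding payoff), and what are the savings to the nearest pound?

Offer 1: at 5.00% the monthly rate is 0.0041667, so the payment is 380,000 × 0.0041667 / (1 − 1.0041667^−84) = £5,370.89.
Offer 2: monthly rate = 5.3%/12 = 0.0044167; payment = 380,000 × 0.0044167 / (1 − (1+0.0044167)^−84) = £5,424.62.
Over 48 months: Offer 1 costs 48 × £5,370.89 + £1,350.00 = £259,152.72; Offer 2 costs 48 × £5,424.62 + £7,500.00 = £267,881.76.
Offer 1 is cheaper by £267,881.76 − £259,152.72 = £8,729.04.

Offer 1 by £8,729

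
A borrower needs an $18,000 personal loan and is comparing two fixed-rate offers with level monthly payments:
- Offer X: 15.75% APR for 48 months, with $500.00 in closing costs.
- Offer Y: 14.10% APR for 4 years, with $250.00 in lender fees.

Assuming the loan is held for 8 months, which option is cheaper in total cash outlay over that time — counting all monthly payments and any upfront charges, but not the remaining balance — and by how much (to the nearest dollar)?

Offer X: monthly rate = 15.75%/12 = 0.0131250; payment = 18,000 × 0.0131250 / (1 − (1+0.0131250)^−48) = $507.82.
Offer Y: monthly rate = 14.1%/12 = 0.0117500; payment = 18,000 × 0.0117500 / (1 − (1+0.0117500)^−48) = $492.78.
Over 8 months: Offer X costs 8 × $507.82 + $500.00 = $4,562.56; Offer Y costs 8 × $492.78 + $250.00 = $4,192.24.
Offer Y is cheaper by $4,562.56 − $4,192.24 = $370.32.

Offer Y by $370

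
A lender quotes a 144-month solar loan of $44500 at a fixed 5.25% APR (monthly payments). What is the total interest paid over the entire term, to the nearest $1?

At 5.25% the monthly rate is 0.0043750, so the payment is 44,500 × 0.0043750 / (1 − 1.0043750^−144) = $417.18.
Total paid = 144 × $417.18 = $60,073.92; interest = $60,073.92 − $44,500 = $15,573.92.

$15,574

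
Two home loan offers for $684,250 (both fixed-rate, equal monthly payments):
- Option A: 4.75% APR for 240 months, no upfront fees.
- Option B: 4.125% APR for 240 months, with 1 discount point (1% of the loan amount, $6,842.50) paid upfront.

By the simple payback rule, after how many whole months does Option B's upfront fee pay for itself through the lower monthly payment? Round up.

30 months

Option A: monthly rate = 4.75%/12 = 0.0039583; payment = 684,250 × 0.0039583 / (1 − (1+0.0039583)^−240) = $4,421.79.
Option B: at 4.125% the monthly rate is 0.0034375, so the payment is 684,250 × 0.0034375 / (1 − 1.0034375^−240) = $4,191.63.
Monthly savings = $4,421.79 − $4,191.63 = $230.16.
Break-even = $6,842.50 / $230.16 = 29.73 → 30 months.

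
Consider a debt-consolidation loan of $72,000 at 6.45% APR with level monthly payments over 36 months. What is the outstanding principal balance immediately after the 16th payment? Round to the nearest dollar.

With monthly rate i = 6.45%/12 = 0.0053750, the balance after k of n payments is P · [(1+i)^n − (1+i)^k] / [(1+i)^n − 1].
(1+0.0053750)^36 = 1.21286075 and (1+0.0053750)^16 = 1.08955537, so the balance is 72,000 × (1.21286075 − 1.08955537) / (1.21286075 − 1) = $41,707.96.

$41,708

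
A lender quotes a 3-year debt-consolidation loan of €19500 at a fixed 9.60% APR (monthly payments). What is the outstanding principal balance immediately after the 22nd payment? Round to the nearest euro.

With monthly rate i = 9.6%/12 = 0.0080000, the balance after k of n payments is P · [(1+i)^n − (1+i)^k] / [(1+i)^n − 1].
(1+0.0080000)^36 = 1.33222984 and (1+0.0080000)^22 = 1.19160333, so the balance is 19,500 × (1.33222984 − 1.19160333) / (1.33222984 − 1) = €8,253.98.

€8,254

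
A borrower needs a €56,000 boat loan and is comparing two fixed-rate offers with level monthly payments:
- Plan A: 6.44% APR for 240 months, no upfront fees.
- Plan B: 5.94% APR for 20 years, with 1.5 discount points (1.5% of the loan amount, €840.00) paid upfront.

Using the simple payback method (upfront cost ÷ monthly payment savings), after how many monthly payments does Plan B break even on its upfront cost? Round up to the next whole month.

52 months

Plan A: at 6.44% the monthly rate is 0.0053667, so the payment is 56,000 × 0.0053667 / (1 − 1.0053667^−240) = €415.55.
Plan B: monthly rate = 5.94%/12 = 0.0049500; payment = 56,000 × 0.0049500 / (1 − (1+0.0049500)^−240) = €399.27.
Monthly savings = €415.55 − €399.27 = €16.28.
Break-even = €840.00 / €16.28 = 51.60 → 52 months.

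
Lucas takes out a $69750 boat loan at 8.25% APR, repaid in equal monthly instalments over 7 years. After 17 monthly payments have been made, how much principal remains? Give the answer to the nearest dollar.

$58,676

With monthly rate i = 8.25%/12 = 0.0068750, the balance after k of n payments is P · [(1+i)^n − (1+i)^k] / [(1+i)^n − 1].
(1+0.0068750)^84 = 1.77806180 and (1+0.0068750)^17 = 1.12352951, so the balance is 69,750 × (1.77806180 − 1.12352951) / (1.77806180 − 1) = $58,676.09.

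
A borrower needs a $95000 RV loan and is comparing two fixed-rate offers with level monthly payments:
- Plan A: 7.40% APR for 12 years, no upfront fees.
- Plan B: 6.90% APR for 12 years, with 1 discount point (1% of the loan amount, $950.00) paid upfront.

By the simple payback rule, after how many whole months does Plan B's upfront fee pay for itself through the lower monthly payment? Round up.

Plan A: at 7.40% the monthly rate is 0.0061667, so the payment is 95,000 × 0.0061667 / (1 − 1.0061667^−144) = $997.34.
Plan B: at 6.90% the monthly rate is 0.0057500, so the payment is 95,000 × 0.0057500 / (1 − 1.0057500^−144) = $971.91.
Monthly savings = $997.34 − $971.91 = $25.43.
Break-even = $950.00 / $25.43 = 37.36 → 38 months.

38 months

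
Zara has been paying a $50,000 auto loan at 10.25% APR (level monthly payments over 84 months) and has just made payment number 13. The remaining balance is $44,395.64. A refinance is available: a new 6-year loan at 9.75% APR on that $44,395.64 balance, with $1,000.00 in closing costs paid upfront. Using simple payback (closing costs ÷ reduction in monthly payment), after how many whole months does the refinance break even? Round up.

Current payment = 50,000 × 10.25%/12 / (1 − (1+0.0085417)^−84) = $836.53.
Refinanced payment = 44,395.64 × 0.0081250 / (1 − (1+0.0081250)^−72) = $816.88.
Monthly savings = $836.53 − $816.88 = $19.65.
Break-even = $1,000.00 / $19.65 = 50.89 → 51 months.

51 months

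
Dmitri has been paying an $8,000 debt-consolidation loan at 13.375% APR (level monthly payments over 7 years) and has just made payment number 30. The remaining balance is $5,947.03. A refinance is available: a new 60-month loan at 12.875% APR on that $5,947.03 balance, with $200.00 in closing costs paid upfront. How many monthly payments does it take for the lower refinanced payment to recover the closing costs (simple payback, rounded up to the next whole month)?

17 months

Current payment = 8,000 × 13.375%/12 / (1 − (1+0.0111458)^−84) = $147.17.
Refinanced payment = 5,947.03 × 0.0107292 / (1 − (1+0.0107292)^−60) = $134.93.
Monthly savings = $147.17 − $134.93 = $12.24.
Break-even = $200.00 / $12.24 = 16.34 → 17 months.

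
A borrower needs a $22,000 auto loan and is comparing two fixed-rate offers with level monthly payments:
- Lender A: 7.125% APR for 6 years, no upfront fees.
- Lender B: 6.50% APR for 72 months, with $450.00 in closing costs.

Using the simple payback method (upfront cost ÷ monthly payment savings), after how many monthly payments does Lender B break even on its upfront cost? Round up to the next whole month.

69 months

Lender A: at 7.125% the monthly rate is 0.0059375, so the payment is 22,000 × 0.0059375 / (1 − 1.0059375^−72) = $376.40.
Lender B: monthly rate = 6.5%/12 = 0.0054167; payment = 22,000 × 0.0054167 / (1 − (1+0.0054167)^−72) = $369.82.
Monthly savings = $376.40 − $369.82 = $6.58.
Break-even = $450.00 / $6.58 = 68.39 → 69 months.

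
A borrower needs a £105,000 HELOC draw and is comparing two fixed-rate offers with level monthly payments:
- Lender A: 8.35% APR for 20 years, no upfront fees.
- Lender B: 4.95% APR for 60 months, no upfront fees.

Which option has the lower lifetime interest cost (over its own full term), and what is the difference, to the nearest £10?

Lender B by £97,560

Lender A: at 8.35% the monthly rate is 0.0069583, so the payment is 105,000 × 0.0069583 / (1 − 1.0069583^−240) = £901.27.
Total interest on Lender A = 240 × £901.27 − £105,000 = £111,304.80.
Lender B: at 4.95% the monthly rate is 0.0041250, so the payment is 105,000 × 0.0041250 / (1 − 1.0041250^−60) = £1,979.08.
Total interest on Lender B = 60 × £1,979.08 − £105,000 = £13,744.80.
Lender B is lower by £97,560.00.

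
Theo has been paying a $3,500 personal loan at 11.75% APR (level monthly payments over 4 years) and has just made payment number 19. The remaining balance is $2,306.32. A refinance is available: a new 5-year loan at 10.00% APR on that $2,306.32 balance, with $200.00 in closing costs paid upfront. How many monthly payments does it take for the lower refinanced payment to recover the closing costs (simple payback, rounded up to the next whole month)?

5 months

Current payment = 3,500 × 11.75%/12 / (1 − (1+0.0097917)^−48) = $91.74.
Refinanced payment = 2,306.32 × 0.0083333 / (1 − (1+0.0083333)^−60) = $49.00.
Monthly savings = $91.74 − $49.00 = $42.74.
Break-even = $200.00 / $42.74 = 4.68 → 5 months.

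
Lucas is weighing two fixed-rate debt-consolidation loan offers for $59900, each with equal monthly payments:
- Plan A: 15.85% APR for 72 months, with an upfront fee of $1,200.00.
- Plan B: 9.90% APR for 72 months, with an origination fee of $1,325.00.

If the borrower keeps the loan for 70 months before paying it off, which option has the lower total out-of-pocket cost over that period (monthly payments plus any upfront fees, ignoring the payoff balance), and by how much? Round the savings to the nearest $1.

Plan B by $13,015

Plan A: at 15.85% the monthly rate is 0.0132083, so the payment is 59,900 × 0.0132083 / (1 − 1.0132083^−72) = $1,294.40.
Plan B: monthly rate = 9.9%/12 = 0.0082500; payment = 59,900 × 0.0082500 / (1 − (1+0.0082500)^−72) = $1,106.68.
Over 70 months: Plan A costs 70 × $1,294.40 + $1,200.00 = $91,808.00; Plan B costs 70 × $1,106.68 + $1,325.00 = $78,792.60.
Plan B is cheaper by $91,808.00 − $78,792.60 = $13,015.40.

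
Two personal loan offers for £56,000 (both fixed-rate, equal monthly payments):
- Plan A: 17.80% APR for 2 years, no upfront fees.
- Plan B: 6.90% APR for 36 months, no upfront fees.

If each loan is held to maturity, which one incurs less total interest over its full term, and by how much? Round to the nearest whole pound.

Plan B by £4,812

Plan A: at 17.80% the monthly rate is 0.0148333, so the payment is 56,000 × 0.0148333 / (1 − 1.0148333^−24) = £2,790.34.
Total interest on Plan A = 24 × £2,790.34 − £56,000 = £10,968.16.
Plan B: monthly rate = 6.9%/12 = 0.0057500; payment = 56,000 × 0.0057500 / (1 − (1+0.0057500)^−36) = £1,726.56.
Total interest on Plan B = 36 × £1,726.56 − £56,000 = £6,156.16.
Plan B is lower by £4,812.00.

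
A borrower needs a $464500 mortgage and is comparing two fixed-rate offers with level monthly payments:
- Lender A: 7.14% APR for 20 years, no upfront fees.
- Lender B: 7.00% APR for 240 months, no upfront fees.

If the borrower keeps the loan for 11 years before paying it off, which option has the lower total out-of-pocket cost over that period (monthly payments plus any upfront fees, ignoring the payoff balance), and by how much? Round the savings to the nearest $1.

Lender B by $5,166

Lender A: monthly rate = 7.14%/12 = 0.0059500; payment = 464,500 × 0.0059500 / (1 − (1+0.0059500)^−240) = $3,640.40.
Lender B: at 7.00% the monthly rate is 0.0058333, so the payment is 464,500 × 0.0058333 / (1 − 1.0058333^−240) = $3,601.26.
Over 132 months: Lender A costs 132 × $3,640.40 = $480,532.80; Lender B costs 132 × $3,601.26 = $475,366.32.
Lender B is cheaper by $480,532.80 − $475,366.32 = $5,166.48.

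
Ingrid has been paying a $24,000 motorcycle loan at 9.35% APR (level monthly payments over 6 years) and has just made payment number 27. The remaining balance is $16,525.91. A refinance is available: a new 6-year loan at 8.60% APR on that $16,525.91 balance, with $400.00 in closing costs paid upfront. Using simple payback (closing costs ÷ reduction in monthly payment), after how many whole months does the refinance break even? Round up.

Current payment = 24,000 × 9.35%/12 / (1 − (1+0.0077917)^−72) = $436.79.
Refinanced payment = 16,525.91 × 0.0071667 / (1 − (1+0.0071667)^−72) = $294.62.
Monthly savings = $436.79 − $294.62 = $142.17.
Break-even = $400.00 / $142.17 = 2.81 → 3 months.

3 months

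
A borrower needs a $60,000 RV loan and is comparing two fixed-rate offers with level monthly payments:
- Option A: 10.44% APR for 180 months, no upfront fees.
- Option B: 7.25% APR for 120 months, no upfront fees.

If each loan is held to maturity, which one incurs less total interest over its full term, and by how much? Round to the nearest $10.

Option B by $34,450

Option A: at 10.44% the monthly rate is 0.0087000, so the payment is 60,000 × 0.0087000 / (1 − 1.0087000^−180) = $661.01.
Total interest on Option A = 180 × $661.01 − $60,000 = $58,981.80.
Option B: monthly rate = 7.25%/12 = 0.0060417; payment = 60,000 × 0.0060417 / (1 − (1+0.0060417)^−120) = $704.41.
Total interest on Option B = 120 × $704.41 − $60,000 = $24,529.20.
Option B is lower by $34,452.60.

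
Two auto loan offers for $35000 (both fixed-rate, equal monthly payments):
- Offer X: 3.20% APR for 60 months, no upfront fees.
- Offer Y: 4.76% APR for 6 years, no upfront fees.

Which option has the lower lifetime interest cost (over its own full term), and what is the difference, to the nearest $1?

Offer X by $2,383

Offer X: at 3.20% the monthly rate is 0.0026667, so the payment is 35,000 × 0.0026667 / (1 − 1.0026667^−60) = $632.02.
Total interest on Offer X = 60 × $632.02 − $35,000 = $2,921.20.
Offer Y: at 4.76% the monthly rate is 0.0039667, so the payment is 35,000 × 0.0039667 / (1 − 1.0039667^−72) = $559.78.
Total interest on Offer Y = 72 × $559.78 − $35,000 = $5,304.16.
Offer X is lower by $2,382.96.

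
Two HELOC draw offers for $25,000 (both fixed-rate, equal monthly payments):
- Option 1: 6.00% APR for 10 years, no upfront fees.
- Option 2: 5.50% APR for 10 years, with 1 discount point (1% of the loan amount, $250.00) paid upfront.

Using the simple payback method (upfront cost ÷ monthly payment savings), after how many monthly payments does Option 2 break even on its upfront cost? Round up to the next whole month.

Option 1: monthly rate = 6%/12 = 0.0050000; payment = 25,000 × 0.0050000 / (1 − (1+0.0050000)^−120) = $277.55.
Option 2: monthly rate = 5.5%/12 = 0.0045833; payment = 25,000 × 0.0045833 / (1 − (1+0.0045833)^−120) = $271.32.
Monthly savings = $277.55 − $271.32 = $6.23.
Break-even = $250.00 / $6.23 = 40.13 → 41 months.

41 months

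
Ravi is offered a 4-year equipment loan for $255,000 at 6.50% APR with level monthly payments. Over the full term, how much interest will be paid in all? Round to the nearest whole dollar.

$35,271

At 6.50% the monthly rate is 0.0054167, so the payment is 255,000 × 0.0054167 / (1 − 1.0054167^−48) = $6,047.31.
Total paid = 48 × $6,047.31 = $290,270.88; interest = $290,270.88 − $255,000 = $35,270.88.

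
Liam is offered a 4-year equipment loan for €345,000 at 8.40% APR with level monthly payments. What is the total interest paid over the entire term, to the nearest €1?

Monthly rate = 8.4%/12 = 0.0070000; payment = 345,000 × 0.0070000 / (1 − (1+0.0070000)^−48) = €8,487.39.
Total paid = 48 × €8,487.39 = €407,394.72; interest = €407,394.72 − €345,000 = €62,394.72.

€62,395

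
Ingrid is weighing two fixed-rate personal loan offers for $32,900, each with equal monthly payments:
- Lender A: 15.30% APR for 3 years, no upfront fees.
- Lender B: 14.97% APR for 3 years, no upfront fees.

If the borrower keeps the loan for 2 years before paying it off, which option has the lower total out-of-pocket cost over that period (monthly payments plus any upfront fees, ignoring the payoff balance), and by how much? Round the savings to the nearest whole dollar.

Lender B by $128

Lender A: at 15.30% the monthly rate is 0.0127500, so the payment is 32,900 × 0.0127500 / (1 − 1.0127500^−36) = $1,145.33.
Lender B: at 14.97% the monthly rate is 0.0124750, so the payment is 32,900 × 0.0124750 / (1 − 1.0124750^−36) = $1,140.01.
Over 24 months: Lender A costs 24 × $1,145.33 = $27,487.92; Lender B costs 24 × $1,140.01 = $27,360.24.
Lender B is cheaper by $27,487.92 − $27,360.24 = $127.68.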